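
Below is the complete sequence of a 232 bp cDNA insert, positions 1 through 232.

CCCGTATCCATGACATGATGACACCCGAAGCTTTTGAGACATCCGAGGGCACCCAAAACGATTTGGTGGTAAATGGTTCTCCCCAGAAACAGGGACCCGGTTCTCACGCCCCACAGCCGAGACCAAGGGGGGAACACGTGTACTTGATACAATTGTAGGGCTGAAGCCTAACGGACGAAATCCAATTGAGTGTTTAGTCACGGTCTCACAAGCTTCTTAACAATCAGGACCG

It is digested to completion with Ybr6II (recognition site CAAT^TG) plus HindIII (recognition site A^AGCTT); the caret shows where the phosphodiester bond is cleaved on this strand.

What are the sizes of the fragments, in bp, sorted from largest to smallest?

Ybr6II sites (CAATTG) start at positions 150, 183.
Ybr6II cuts after base 4 of each site, so after positions 153, 186.
HindIII sites (AAGCTT) start at positions 28, 210.
HindIII cuts after the first base of each site, so after positions 28, 210.
Combined cut positions: 28, 153, 186, 210.
Linear molecule, 4 cuts → 5 fragments:
  1–28 → 28 bp
  29–153 → 125 bp
  154–186 → 33 bp
  187–210 → 24 bp
  211–232 → 22 bp
Sorted largest to smallest: 125, 33, 28, 24, 22 bp.

125, 33, 28, 24, 22 bp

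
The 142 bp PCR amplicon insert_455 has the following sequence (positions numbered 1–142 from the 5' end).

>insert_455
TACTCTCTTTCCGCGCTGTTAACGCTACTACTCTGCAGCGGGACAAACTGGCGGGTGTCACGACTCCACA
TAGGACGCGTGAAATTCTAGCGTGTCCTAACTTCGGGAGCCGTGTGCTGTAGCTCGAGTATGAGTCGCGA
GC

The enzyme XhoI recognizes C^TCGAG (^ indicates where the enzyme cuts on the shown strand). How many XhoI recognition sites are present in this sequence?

1

CTCGAG occurs starting at position 123.
XhoI cuts at 1 site.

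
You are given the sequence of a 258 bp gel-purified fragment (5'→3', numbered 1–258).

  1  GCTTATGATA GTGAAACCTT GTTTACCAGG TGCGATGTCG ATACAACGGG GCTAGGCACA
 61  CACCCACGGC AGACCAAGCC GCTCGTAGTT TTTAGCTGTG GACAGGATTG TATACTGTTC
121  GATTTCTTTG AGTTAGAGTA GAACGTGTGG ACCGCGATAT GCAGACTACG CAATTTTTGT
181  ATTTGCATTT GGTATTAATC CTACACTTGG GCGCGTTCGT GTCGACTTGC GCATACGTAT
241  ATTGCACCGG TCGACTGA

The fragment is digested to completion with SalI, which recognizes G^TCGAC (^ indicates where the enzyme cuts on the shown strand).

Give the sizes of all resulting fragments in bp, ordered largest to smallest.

SalI sites (GTCGAC) start at positions 221, 250.
SalI cuts after the first base of each site, so after positions 221, 250.
Linear molecule, 2 cuts → 3 fragments:
  1–221 → 221 bp
  222–250 → 29 bp
  251–258 → 8 bp
Sorted largest to smallest: 221, 29, 8 bp.

221, 29, 8 bp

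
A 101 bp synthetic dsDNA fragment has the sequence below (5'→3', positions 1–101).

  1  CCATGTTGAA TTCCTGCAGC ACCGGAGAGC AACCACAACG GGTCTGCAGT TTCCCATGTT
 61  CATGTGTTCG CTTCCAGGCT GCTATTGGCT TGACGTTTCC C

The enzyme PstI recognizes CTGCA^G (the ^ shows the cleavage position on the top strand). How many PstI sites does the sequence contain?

2

CTGCAG occurs starting at positions 14, 44.
PstI cuts at 2 sites.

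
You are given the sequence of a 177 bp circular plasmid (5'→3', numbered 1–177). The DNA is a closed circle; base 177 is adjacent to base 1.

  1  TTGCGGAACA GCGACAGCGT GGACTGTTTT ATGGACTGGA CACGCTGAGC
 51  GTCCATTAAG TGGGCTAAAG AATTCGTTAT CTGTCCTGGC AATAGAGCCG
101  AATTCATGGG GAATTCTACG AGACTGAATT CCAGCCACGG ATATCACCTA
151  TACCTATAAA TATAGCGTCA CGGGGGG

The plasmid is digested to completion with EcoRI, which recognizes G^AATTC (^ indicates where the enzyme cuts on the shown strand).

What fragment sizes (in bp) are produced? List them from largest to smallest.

EcoRI sites (GAATTC) start at positions 70, 100, 111, 126.
EcoRI cuts after the first base of each site, so after positions 70, 100, 111, 126.
Circular molecule, 4 cuts → 4 fragments:
  71–100 → 30 bp
  101–111 → 11 bp
  112–126 → 15 bp
  127–177 then 1–70 → 51 + 70 = 121 bp
Sorted largest to smallest: 121, 30, 15, 11 bp.

121, 30, 15, 11 bp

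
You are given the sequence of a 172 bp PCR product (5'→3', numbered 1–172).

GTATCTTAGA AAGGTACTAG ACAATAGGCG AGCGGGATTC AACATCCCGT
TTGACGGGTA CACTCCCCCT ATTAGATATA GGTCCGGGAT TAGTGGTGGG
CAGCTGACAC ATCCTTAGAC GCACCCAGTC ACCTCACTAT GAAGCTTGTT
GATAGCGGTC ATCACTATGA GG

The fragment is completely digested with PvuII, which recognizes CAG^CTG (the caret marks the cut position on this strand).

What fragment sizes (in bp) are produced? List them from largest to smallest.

The PvuII site (CAGCTG) starts at position 101.
PvuII cuts after base 3 of each site, so after position 103.
Linear molecule, 1 cut → 2 fragments:
  1–103 → 103 bp
  104–172 → 69 bp
Sorted largest to smallest: 103, 69 bp.

103, 69 bp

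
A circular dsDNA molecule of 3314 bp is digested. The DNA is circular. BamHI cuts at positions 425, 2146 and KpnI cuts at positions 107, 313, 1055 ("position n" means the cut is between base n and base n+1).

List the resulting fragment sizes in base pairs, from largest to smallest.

1275, 1091, 630, 206, 112 bp

Combined cut positions (sorted): 107, 313, 425, 1055, 2146.
Circular molecule, 5 cuts → 5 fragments:
  313 − 107 = 206 bp
  425 − 313 = 112 bp
  1055 − 425 = 630 bp
  2146 − 1055 = 1091 bp
  wrap: 3314 − 2146 + 107 = 1275 bp
Sorted largest to smallest: 1275, 1091, 630, 206, 112 bp.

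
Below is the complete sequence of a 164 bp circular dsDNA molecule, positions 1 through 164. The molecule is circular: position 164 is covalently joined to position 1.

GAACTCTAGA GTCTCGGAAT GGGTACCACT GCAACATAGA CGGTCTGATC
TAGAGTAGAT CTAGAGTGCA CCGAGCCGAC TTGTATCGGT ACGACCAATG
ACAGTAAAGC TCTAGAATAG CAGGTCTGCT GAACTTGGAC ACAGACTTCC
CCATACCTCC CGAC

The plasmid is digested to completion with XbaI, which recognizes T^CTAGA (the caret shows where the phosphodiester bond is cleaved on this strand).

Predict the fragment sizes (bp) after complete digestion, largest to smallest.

58, 51, 44, 11 bp

XbaI sites (TCTAGA) start at positions 5, 49, 60, 111.
XbaI cuts after the first base of each site, so after positions 5, 49, 60, 111.
Circular molecule, 4 cuts → 4 fragments:
  6–49 → 44 bp
  50–60 → 11 bp
  61–111 → 51 bp
  112–164 then 1–5 → 53 + 5 = 58 bp
Sorted largest to smallest: 58, 51, 44, 11 bp.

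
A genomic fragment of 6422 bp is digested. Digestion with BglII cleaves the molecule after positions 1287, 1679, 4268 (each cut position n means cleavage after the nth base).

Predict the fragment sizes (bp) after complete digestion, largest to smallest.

2589, 2154, 1287, 392 bp

Linear molecule, 3 cuts → 4 fragments:
  1287 − 0 = 1287 bp
  1679 − 1287 = 392 bp
  4268 − 1679 = 2589 bp
  6422 − 4268 = 2154 bp
Sorted largest to smallest: 2589, 2154, 1287, 392 bp.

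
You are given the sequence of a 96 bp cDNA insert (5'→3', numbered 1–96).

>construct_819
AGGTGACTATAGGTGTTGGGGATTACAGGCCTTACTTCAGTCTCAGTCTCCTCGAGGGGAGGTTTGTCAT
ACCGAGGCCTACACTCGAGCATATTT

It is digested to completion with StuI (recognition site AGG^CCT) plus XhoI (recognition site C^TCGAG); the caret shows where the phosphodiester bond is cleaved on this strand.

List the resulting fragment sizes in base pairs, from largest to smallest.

29, 26, 22, 12, 7 bp

StuI sites (AGGCCT) start at positions 27, 75.
StuI cuts after base 3 of each site, so after positions 29, 77.
XhoI sites (CTCGAG) start at positions 51, 84.
XhoI cuts after the first base of each site, so after positions 51, 84.
Combined cut positions: 29, 51, 77, 84.
Linear molecule, 4 cuts → 5 fragments:
  1–29 → 29 bp
  30–51 → 22 bp
  52–77 → 26 bp
  78–84 → 7 bp
  85–96 → 12 bp
Sorted largest to smallest: 29, 26, 22, 12, 7 bp.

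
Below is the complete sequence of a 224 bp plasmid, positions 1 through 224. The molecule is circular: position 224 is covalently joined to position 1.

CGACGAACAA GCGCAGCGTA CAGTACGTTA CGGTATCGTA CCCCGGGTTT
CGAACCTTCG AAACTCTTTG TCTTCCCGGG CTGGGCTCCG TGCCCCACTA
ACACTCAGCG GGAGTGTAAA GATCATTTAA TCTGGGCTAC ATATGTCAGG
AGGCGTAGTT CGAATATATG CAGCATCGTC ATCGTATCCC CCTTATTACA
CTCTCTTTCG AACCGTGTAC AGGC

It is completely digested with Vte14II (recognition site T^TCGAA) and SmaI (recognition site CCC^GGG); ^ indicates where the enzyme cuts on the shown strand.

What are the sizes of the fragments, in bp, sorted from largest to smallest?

82, 61, 48, 20, 8, 5 bp

Vte14II sites (TTCGAA) start at positions 49, 57, 159, 207.
Vte14II cuts after the first base of each site, so after positions 49, 57, 159, 207.
SmaI sites (CCCGGG) start at positions 42, 75.
SmaI cuts after base 3 of each site, so after positions 44, 77.
Combined cut positions: 44, 49, 57, 77, 159, 207.
Circular molecule, 6 cuts → 6 fragments:
  45–49 → 5 bp
  50–57 → 8 bp
  58–77 → 20 bp
  78–159 → 82 bp
  160–207 → 48 bp
  208–224 then 1–44 → 17 + 44 = 61 bp
Sorted largest to smallest: 82, 61, 48, 20, 8, 5 bp.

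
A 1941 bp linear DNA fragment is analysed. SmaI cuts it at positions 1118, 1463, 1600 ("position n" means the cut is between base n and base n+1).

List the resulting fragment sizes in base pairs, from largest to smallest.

Linear molecule, 3 cuts → 4 fragments:
  1118 − 0 = 1118 bp
  1463 − 1118 = 345 bp
  1600 − 1463 = 137 bp
  1941 − 1600 = 341 bp
Sorted largest to smallest: 1118, 345, 341, 137 bp.

1118, 345, 341, 137 bp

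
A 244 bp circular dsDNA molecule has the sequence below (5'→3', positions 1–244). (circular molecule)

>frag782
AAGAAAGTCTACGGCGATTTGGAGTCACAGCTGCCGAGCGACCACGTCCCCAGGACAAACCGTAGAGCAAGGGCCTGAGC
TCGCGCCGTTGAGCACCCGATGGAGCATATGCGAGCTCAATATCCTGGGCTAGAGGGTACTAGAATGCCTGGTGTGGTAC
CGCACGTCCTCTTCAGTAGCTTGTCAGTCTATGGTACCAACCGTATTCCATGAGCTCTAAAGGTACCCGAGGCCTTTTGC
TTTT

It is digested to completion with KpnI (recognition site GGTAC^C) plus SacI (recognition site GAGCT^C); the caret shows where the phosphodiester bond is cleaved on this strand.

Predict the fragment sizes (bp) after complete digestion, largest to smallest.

99, 43, 37, 36, 19, 10 bp

KpnI sites (GGTACC) start at positions 156, 193, 222.
KpnI cuts after base 5 of each site (before the last base), so after positions 160, 197, 226.
SacI sites (GAGCTC) start at positions 77, 113, 212.
SacI cuts after base 5 of each site (before the last base), so after positions 81, 117, 216.
Combined cut positions: 81, 117, 160, 197, 216, 226.
Circular molecule, 6 cuts → 6 fragments:
  82–117 → 36 bp
  118–160 → 43 bp
  161–197 → 37 bp
  198–216 → 19 bp
  217–226 → 10 bp
  227–244 then 1–81 → 18 + 81 = 99 bp
Sorted largest to smallest: 99, 43, 37, 36, 19, 10 bp.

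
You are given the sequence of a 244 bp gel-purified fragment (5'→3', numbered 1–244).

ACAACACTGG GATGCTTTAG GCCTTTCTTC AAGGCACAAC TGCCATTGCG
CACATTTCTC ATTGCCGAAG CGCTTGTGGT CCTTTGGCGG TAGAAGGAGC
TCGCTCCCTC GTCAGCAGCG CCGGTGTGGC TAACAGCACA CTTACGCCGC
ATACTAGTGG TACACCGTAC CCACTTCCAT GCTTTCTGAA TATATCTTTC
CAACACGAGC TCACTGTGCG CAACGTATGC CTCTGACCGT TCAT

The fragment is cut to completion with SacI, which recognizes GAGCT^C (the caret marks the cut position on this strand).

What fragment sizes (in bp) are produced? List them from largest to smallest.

110, 101, 33 bp

SacI sites (GAGCTC) start at positions 97, 207.
SacI cuts after base 5 of each site (before the last base), so after positions 101, 211.
Linear molecule, 2 cuts → 3 fragments:
  1–101 → 101 bp
  102–211 → 110 bp
  212–244 → 33 bp
Sorted largest to smallest: 110, 101, 33 bp.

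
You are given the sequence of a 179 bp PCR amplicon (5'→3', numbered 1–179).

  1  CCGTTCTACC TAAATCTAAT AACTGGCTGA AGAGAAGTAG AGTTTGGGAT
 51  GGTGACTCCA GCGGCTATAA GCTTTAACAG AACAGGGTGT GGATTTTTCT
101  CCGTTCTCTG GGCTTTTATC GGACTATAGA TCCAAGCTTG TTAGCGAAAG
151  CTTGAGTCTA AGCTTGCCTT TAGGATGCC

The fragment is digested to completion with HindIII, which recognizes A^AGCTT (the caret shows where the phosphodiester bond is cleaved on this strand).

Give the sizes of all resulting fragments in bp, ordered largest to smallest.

69, 65, 19, 14, 12 bp

HindIII sites (AAGCTT) start at positions 69, 134, 148, 160.
HindIII cuts after the first base of each site, so after positions 69, 134, 148, 160.
Linear molecule, 4 cuts → 5 fragments:
  1–69 → 69 bp
  70–134 → 65 bp
  135–148 → 14 bp
  149–160 → 12 bp
  161–179 → 19 bp
Sorted largest to smallest: 69, 65, 19, 14, 12 bp.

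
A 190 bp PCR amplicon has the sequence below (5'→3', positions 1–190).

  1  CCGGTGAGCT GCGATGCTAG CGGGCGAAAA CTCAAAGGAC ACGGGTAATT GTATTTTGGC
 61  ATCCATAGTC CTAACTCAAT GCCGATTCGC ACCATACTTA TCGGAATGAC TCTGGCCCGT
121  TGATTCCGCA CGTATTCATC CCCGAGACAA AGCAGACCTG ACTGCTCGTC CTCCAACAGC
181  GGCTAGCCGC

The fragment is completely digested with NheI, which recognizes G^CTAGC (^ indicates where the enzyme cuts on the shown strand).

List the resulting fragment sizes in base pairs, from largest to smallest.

NheI sites (GCTAGC) start at positions 16, 182.
NheI cuts after the first base of each site, so after positions 16, 182.
Linear molecule, 2 cuts → 3 fragments:
  1–16 → 16 bp
  17–182 → 166 bp
  183–190 → 8 bp
Sorted largest to smallest: 166, 16, 8 bp.

166, 16, 8 bp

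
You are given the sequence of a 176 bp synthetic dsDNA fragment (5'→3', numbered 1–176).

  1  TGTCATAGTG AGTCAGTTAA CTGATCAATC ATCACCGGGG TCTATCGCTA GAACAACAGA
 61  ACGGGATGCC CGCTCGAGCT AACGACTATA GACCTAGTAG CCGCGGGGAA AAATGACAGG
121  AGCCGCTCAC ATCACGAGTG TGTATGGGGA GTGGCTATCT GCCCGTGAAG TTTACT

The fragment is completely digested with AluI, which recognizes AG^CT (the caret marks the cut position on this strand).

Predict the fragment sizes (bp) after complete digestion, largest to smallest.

98, 78 bp

The AluI site (AGCT) starts at position 77.
AluI cuts after base 2 of each site, so after position 78.
Linear molecule, 1 cut → 2 fragments:
  1–78 → 78 bp
  79–176 → 98 bp
Sorted largest to smallest: 98, 78 bp.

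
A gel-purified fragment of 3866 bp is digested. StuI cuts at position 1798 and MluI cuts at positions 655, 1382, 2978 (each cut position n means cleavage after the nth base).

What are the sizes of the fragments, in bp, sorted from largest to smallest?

Combined cut positions (sorted): 655, 1382, 1798, 2978.
Linear molecule, 4 cuts → 5 fragments:
  655 − 0 = 655 bp
  1382 − 655 = 727 bp
  1798 − 1382 = 416 bp
  2978 − 1798 = 1180 bp
  3866 − 2978 = 888 bp
Sorted largest to smallest: 1180, 888, 727, 655, 416 bp.

1180, 888, 727, 655, 416 bp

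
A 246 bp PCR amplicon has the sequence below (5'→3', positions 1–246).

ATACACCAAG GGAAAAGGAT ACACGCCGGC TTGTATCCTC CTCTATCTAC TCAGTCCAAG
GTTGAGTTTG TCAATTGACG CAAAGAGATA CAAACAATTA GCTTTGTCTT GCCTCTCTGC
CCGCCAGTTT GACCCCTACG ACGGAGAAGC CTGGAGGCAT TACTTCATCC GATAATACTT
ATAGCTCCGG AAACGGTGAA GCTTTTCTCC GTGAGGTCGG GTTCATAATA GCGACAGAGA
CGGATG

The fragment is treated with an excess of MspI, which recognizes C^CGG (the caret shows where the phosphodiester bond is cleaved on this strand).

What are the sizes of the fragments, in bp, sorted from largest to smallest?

161, 59, 26 bp

MspI sites (CCGG) start at positions 26, 187.
MspI cuts after the first base of each site, so after positions 26, 187.
Linear molecule, 2 cuts → 3 fragments:
  1–26 → 26 bp
  27–187 → 161 bp
  188–246 → 59 bp
Sorted largest to smallest: 161, 59, 26 bp.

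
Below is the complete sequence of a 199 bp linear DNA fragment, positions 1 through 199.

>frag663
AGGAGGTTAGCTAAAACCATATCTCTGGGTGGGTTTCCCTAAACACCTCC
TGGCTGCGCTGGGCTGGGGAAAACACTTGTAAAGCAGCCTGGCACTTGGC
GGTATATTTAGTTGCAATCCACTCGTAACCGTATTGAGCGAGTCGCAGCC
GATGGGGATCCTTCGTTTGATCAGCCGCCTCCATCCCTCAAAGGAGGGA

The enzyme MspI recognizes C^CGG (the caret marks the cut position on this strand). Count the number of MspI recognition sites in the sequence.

0

No occurrence of CCGG is present in the sequence.
MspI does not cut: 0 sites.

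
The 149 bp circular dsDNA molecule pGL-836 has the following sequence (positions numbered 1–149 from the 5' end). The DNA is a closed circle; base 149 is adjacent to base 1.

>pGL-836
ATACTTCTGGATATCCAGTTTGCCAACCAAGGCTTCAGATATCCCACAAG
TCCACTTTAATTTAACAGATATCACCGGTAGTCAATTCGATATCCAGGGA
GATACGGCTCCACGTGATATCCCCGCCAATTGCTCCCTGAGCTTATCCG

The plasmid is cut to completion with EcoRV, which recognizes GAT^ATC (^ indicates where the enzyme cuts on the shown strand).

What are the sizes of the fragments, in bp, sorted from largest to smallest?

43, 30, 28, 27, 21 bp

EcoRV sites (GATATC) start at positions 10, 38, 68, 89, 116.
EcoRV cuts after base 3 of each site, so after positions 12, 40, 70, 91, 118.
Circular molecule, 5 cuts → 5 fragments:
  13–40 → 28 bp
  41–70 → 30 bp
  71–91 → 21 bp
  92–118 → 27 bp
  119–149 then 1–12 → 31 + 12 = 43 bp
Sorted largest to smallest: 43, 30, 28, 27, 21 bp.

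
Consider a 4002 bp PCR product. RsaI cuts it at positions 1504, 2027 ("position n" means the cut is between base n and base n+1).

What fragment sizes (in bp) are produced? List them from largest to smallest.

1975, 1504, 523 bp

Linear molecule, 2 cuts → 3 fragments:
  1504 − 0 = 1504 bp
  2027 − 1504 = 523 bp
  4002 − 2027 = 1975 bp
Sorted largest to smallest: 1975, 1504, 523 bp.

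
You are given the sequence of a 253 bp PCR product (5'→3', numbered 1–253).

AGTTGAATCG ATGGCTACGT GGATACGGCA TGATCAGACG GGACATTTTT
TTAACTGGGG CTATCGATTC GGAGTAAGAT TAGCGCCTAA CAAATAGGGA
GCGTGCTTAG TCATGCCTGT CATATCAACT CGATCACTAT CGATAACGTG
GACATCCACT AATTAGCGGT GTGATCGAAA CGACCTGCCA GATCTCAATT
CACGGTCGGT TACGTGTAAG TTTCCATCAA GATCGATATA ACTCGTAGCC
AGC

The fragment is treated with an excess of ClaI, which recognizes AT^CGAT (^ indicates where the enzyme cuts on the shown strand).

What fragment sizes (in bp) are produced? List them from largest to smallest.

ClaI sites (ATCGAT) start at positions 7, 63, 139, 232.
ClaI cuts after base 2 of each site, so after positions 8, 64, 140, 233.
Linear molecule, 4 cuts → 5 fragments:
  1–8 → 8 bp
  9–64 → 56 bp
  65–140 → 76 bp
  141–233 → 93 bp
  234–253 → 20 bp
Sorted largest to smallest: 93, 76, 56, 20, 8 bp.

93, 76, 56, 20, 8 bp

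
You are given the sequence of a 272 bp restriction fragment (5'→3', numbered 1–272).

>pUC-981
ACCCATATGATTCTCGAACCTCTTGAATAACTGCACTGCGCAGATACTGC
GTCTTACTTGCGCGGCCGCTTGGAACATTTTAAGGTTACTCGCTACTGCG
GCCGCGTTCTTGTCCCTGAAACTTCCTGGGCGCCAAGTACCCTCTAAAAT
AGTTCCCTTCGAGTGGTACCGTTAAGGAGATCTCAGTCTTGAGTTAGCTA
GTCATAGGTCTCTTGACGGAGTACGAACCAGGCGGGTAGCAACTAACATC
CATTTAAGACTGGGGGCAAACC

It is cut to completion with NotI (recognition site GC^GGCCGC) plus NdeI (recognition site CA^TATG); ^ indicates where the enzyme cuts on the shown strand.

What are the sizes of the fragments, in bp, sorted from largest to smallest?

NotI sites (GCGGCCGC) start at positions 62, 98.
NotI cuts after base 2 of each site, so after positions 63, 99.
The NdeI site (CATATG) starts at position 4.
NdeI cuts after base 2 of each site, so after position 5.
Combined cut positions: 5, 63, 99.
Linear molecule, 3 cuts → 4 fragments:
  1–5 → 5 bp
  6–63 → 58 bp
  64–99 → 36 bp
  100–272 → 173 bp
Sorted largest to smallest: 173, 58, 36, 5 bp.

173, 58, 36, 5 bp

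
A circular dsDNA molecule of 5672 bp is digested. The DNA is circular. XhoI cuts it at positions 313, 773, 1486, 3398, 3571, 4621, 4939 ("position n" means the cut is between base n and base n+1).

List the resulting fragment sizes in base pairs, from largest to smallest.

1912, 1050, 1046, 713, 460, 318, 173 bp

Circular molecule, 7 cuts → 7 fragments:
  773 − 313 = 460 bp
  1486 − 773 = 713 bp
  3398 − 1486 = 1912 bp
  3571 − 3398 = 173 bp
  4621 − 3571 = 1050 bp
  4939 − 4621 = 318 bp
  wrap: 5672 − 4939 + 313 = 1046 bp
Sorted largest to smallest: 1912, 1050, 1046, 713, 460, 318, 173 bp.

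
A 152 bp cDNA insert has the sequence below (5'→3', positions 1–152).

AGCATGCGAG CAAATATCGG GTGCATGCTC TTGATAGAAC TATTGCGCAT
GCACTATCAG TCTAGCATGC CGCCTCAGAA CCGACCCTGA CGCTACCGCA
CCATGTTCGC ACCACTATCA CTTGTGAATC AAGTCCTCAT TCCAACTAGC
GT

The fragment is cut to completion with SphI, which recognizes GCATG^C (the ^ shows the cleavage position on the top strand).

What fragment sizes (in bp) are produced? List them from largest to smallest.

83, 24, 21, 18, 6 bp

SphI sites (GCATGC) start at positions 2, 23, 47, 65.
SphI cuts after base 5 of each site (before the last base), so after positions 6, 27, 51, 69.
Linear molecule, 4 cuts → 5 fragments:
  1–6 → 6 bp
  7–27 → 21 bp
  28–51 → 24 bp
  52–69 → 18 bp
  70–152 → 83 bp
Sorted largest to smallest: 83, 24, 21, 18, 6 bp.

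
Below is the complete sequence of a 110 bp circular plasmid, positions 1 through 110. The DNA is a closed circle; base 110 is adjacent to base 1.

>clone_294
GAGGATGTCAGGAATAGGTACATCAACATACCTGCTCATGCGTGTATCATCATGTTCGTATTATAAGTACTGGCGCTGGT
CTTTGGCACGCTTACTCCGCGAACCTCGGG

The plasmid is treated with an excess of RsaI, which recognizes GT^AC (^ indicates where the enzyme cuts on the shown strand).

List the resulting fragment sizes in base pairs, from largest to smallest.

61, 49 bp

RsaI sites (GTAC) start at positions 18, 67.
RsaI cuts after base 2 of each site, so after positions 19, 68.
Circular molecule, 2 cuts → 2 fragments:
  20–68 → 49 bp
  69–110 then 1–19 → 42 + 19 = 61 bp
Sorted largest to smallest: 61, 49 bp.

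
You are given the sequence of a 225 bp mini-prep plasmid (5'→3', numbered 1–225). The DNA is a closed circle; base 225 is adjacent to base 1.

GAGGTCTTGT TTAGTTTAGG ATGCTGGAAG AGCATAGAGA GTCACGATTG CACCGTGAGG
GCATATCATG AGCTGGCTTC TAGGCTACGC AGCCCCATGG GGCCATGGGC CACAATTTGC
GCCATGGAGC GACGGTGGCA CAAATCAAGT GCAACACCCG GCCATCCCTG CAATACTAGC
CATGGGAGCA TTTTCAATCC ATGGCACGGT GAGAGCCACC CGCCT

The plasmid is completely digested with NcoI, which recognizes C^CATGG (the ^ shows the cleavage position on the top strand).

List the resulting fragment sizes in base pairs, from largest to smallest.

121, 58, 19, 19, 8 bp

NcoI sites (CCATGG) start at positions 95, 103, 122, 180, 199.
NcoI cuts after the first base of each site, so after positions 95, 103, 122, 180, 199.
Circular molecule, 5 cuts → 5 fragments:
  96–103 → 8 bp
  104–122 → 19 bp
  123–180 → 58 bp
  181–199 → 19 bp
  200–225 then 1–95 → 26 + 95 = 121 bp
Sorted largest to smallest: 121, 58, 19, 19, 8 bp.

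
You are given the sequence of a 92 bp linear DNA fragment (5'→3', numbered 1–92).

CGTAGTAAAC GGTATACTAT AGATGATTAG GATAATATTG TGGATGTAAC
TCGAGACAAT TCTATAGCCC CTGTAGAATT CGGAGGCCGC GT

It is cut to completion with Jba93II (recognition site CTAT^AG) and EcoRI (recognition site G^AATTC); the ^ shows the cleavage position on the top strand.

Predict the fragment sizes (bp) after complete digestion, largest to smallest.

Jba93II sites (CTATAG) start at positions 17, 62.
Jba93II cuts after base 4 of each site, so after positions 20, 65.
The EcoRI site (GAATTC) starts at position 76.
EcoRI cuts after the first base of each site, so after position 76.
Combined cut positions: 20, 65, 76.
Linear molecule, 3 cuts → 4 fragments:
  1–20 → 20 bp
  21–65 → 45 bp
  66–76 → 11 bp
  77–92 → 16 bp
Sorted largest to smallest: 45, 20, 16, 11 bp.

45, 20, 16, 11 bp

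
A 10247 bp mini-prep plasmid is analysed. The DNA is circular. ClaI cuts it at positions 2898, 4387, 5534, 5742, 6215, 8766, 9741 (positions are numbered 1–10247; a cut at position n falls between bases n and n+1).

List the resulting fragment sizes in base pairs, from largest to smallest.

Circular molecule, 7 cuts → 7 fragments:
  4387 − 2898 = 1489 bp
  5534 − 4387 = 1147 bp
  5742 − 5534 = 208 bp
  6215 − 5742 = 473 bp
  8766 − 6215 = 2551 bp
  9741 − 8766 = 975 bp
  wrap: 10247 − 9741 + 2898 = 3404 bp
Sorted largest to smallest: 3404, 2551, 1489, 1147, 975, 473, 208 bp.

3404, 2551, 1489, 1147, 975, 473, 208 bp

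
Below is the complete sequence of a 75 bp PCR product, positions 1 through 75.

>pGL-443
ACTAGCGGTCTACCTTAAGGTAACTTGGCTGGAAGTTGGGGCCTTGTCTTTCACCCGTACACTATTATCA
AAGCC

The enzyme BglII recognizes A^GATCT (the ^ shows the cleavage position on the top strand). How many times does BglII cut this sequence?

No occurrence of AGATCT is present in the sequence.
BglII does not cut: 0 sites.

0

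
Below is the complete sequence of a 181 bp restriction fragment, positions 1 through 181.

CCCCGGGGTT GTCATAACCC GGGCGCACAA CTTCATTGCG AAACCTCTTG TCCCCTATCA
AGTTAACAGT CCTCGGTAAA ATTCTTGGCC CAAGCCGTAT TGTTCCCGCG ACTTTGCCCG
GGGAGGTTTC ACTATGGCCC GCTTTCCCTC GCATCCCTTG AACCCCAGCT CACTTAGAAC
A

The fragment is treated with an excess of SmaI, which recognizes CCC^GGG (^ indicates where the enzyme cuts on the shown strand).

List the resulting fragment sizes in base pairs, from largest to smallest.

SmaI sites (CCCGGG) start at positions 2, 18, 117.
SmaI cuts after base 3 of each site, so after positions 4, 20, 119.
Linear molecule, 3 cuts → 4 fragments:
  1–4 → 4 bp
  5–20 → 16 bp
  21–119 → 99 bp
  120–181 → 62 bp
Sorted largest to smallest: 99, 62, 16, 4 bp.

99, 62, 16, 4 bp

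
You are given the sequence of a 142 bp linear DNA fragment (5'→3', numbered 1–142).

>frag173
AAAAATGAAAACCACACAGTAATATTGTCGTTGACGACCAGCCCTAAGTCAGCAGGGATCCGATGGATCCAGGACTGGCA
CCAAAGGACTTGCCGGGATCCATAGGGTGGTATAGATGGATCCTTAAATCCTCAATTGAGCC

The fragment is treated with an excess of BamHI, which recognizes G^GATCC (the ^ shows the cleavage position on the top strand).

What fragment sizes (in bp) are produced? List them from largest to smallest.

56, 31, 24, 22, 9 bp

BamHI sites (GGATCC) start at positions 56, 65, 96, 118.
BamHI cuts after the first base of each site, so after positions 56, 65, 96, 118.
Linear molecule, 4 cuts → 5 fragments:
  1–56 → 56 bp
  57–65 → 9 bp
  66–96 → 31 bp
  97–118 → 22 bp
  119–142 → 24 bp
Sorted largest to smallest: 56, 31, 24, 22, 9 bp.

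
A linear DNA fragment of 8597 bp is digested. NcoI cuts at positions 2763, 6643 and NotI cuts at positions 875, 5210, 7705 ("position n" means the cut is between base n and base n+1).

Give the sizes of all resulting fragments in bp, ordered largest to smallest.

2447, 1888, 1433, 1062, 892, 875 bp

Combined cut positions (sorted): 875, 2763, 5210, 6643, 7705.
Linear molecule, 5 cuts → 6 fragments:
  875 − 0 = 875 bp
  2763 − 875 = 1888 bp
  5210 − 2763 = 2447 bp
  6643 − 5210 = 1433 bp
  7705 − 6643 = 1062 bp
  8597 − 7705 = 892 bp
Sorted largest to smallest: 2447, 1888, 1433, 1062, 892, 875 bp.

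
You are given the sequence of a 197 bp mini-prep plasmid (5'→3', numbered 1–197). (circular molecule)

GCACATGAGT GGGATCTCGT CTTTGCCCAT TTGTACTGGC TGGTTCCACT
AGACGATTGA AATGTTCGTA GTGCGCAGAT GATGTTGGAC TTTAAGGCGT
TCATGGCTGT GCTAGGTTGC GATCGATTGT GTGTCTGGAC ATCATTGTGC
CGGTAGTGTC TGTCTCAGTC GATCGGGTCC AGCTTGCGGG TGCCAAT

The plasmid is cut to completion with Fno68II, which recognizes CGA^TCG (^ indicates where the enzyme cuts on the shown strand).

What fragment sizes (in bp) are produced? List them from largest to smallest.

147, 50 bp

Fno68II sites (CGATCG) start at positions 120, 170.
Fno68II cuts after base 3 of each site, so after positions 122, 172.
Circular molecule, 2 cuts → 2 fragments:
  123–172 → 50 bp
  173–197 then 1–122 → 25 + 122 = 147 bp
Sorted largest to smallest: 147, 50 bp.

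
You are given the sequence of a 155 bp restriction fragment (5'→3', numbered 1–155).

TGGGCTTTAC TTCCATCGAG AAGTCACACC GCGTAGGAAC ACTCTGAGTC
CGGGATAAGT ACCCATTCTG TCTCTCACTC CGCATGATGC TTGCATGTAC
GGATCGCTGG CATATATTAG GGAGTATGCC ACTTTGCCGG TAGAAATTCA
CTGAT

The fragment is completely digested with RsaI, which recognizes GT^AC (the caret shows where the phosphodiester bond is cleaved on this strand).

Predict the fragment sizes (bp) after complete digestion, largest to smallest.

60, 57, 38 bp

RsaI sites (GTAC) start at positions 59, 97.
RsaI cuts after base 2 of each site, so after positions 60, 98.
Linear molecule, 2 cuts → 3 fragments:
  1–60 → 60 bp
  61–98 → 38 bp
  99–155 → 57 bp
Sorted largest to smallest: 60, 57, 38 bp.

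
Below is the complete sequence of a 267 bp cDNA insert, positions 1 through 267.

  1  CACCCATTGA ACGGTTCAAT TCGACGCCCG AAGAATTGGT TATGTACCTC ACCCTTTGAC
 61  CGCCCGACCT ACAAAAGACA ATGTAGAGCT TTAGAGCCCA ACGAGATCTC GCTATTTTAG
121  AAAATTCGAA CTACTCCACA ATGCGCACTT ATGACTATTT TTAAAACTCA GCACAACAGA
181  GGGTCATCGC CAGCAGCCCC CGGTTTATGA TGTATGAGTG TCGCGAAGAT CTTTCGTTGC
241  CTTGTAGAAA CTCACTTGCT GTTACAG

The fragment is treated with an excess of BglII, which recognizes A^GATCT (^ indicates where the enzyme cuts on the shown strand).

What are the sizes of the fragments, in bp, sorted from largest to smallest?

BglII sites (AGATCT) start at positions 104, 227.
BglII cuts after the first base of each site, so after positions 104, 227.
Linear molecule, 2 cuts → 3 fragments:
  1–104 → 104 bp
  105–227 → 123 bp
  228–267 → 40 bp
Sorted largest to smallest: 123, 104, 40 bp.

123, 104, 40 bp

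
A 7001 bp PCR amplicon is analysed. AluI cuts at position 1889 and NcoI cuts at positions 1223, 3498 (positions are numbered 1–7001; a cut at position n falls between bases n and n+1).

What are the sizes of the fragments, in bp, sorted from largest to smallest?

3503, 1609, 1223, 666 bp

Combined cut positions (sorted): 1223, 1889, 3498.
Linear molecule, 3 cuts → 4 fragments:
  1223 − 0 = 1223 bp
  1889 − 1223 = 666 bp
  3498 − 1889 = 1609 bp
  7001 − 3498 = 3503 bp
Sorted largest to smallest: 3503, 1609, 1223, 666 bp.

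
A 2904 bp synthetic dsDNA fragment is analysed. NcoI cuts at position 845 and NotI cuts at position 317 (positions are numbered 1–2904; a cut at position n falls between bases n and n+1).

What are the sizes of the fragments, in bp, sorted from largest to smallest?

Combined cut positions (sorted): 317, 845.
Linear molecule, 2 cuts → 3 fragments:
  317 − 0 = 317 bp
  845 − 317 = 528 bp
  2904 − 845 = 2059 bp
Sorted largest to smallest: 2059, 528, 317 bp.

2059, 528, 317 bp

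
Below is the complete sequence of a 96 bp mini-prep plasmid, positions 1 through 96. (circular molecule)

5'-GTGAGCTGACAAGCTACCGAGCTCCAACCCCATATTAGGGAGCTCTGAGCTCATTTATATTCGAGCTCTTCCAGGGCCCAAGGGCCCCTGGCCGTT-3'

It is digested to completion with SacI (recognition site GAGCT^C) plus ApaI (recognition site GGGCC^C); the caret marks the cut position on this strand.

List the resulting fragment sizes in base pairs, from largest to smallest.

33, 21, 16, 11, 8, 7 bp

SacI sites (GAGCTC) start at positions 19, 40, 47, 63.
SacI cuts after base 5 of each site (before the last base), so after positions 23, 44, 51, 67.
ApaI sites (GGGCCC) start at positions 74, 82.
ApaI cuts after base 5 of each site (before the last base), so after positions 78, 86.
Combined cut positions: 23, 44, 51, 67, 78, 86.
Circular molecule, 6 cuts → 6 fragments:
  24–44 → 21 bp
  45–51 → 7 bp
  52–67 → 16 bp
  68–78 → 11 bp
  79–86 → 8 bp
  87–96 then 1–23 → 10 + 23 = 33 bp
Sorted largest to smallest: 33, 21, 16, 11, 8, 7 bp.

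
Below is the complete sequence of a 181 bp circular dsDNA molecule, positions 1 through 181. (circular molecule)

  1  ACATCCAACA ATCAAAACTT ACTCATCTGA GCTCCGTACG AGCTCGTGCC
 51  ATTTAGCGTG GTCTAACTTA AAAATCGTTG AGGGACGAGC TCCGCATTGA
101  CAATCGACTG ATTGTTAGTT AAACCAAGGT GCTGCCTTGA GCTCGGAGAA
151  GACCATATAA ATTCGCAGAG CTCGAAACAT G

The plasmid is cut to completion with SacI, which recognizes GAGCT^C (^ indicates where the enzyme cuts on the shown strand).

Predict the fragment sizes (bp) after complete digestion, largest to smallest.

SacI sites (GAGCTC) start at positions 29, 40, 87, 139, 168.
SacI cuts after base 5 of each site (before the last base), so after positions 33, 44, 91, 143, 172.
Circular molecule, 5 cuts → 5 fragments:
  34–44 → 11 bp
  45–91 → 47 bp
  92–143 → 52 bp
  144–172 → 29 bp
  173–181 then 1–33 → 9 + 33 = 42 bp
Sorted largest to smallest: 52, 47, 42, 29, 11 bp.

52, 47, 42, 29, 11 bp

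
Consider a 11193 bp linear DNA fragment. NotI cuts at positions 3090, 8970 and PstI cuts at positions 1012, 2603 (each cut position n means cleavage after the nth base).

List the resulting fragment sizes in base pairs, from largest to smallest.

Combined cut positions (sorted): 1012, 2603, 3090, 8970.
Linear molecule, 4 cuts → 5 fragments:
  1012 − 0 = 1012 bp
  2603 − 1012 = 1591 bp
  3090 − 2603 = 487 bp
  8970 − 3090 = 5880 bp
  11193 − 8970 = 2223 bp
Sorted largest to smallest: 5880, 2223, 1591, 1012, 487 bp.

5880, 2223, 1591, 1012, 487 bp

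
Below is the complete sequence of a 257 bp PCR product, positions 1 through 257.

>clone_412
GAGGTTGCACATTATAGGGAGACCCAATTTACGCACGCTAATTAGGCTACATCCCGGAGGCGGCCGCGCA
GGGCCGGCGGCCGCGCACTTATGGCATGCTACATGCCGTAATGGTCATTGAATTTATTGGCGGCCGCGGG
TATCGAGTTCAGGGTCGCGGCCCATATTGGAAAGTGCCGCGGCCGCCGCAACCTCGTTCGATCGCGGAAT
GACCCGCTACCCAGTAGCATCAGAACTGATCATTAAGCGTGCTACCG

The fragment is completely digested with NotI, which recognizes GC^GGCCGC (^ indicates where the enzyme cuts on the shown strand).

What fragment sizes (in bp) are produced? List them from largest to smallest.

77, 61, 53, 49, 17 bp

NotI sites (GCGGCCGC) start at positions 60, 77, 130, 179.
NotI cuts after base 2 of each site, so after positions 61, 78, 131, 180.
Linear molecule, 4 cuts → 5 fragments:
  1–61 → 61 bp
  62–78 → 17 bp
  79–131 → 53 bp
  132–180 → 49 bp
  181–257 → 77 bp
Sorted largest to smallest: 77, 61, 53, 49, 17 bp.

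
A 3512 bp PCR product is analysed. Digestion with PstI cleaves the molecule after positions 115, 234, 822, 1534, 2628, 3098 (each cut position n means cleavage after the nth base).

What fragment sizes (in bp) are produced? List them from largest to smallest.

1094, 712, 588, 470, 414, 119, 115 bp

Linear molecule, 6 cuts → 7 fragments:
  115 − 0 = 115 bp
  234 − 115 = 119 bp
  822 − 234 = 588 bp
  1534 − 822 = 712 bp
  2628 − 1534 = 1094 bp
  3098 − 2628 = 470 bp
  3512 − 3098 = 414 bp
Sorted largest to smallest: 1094, 712, 588, 470, 414, 119, 115 bp.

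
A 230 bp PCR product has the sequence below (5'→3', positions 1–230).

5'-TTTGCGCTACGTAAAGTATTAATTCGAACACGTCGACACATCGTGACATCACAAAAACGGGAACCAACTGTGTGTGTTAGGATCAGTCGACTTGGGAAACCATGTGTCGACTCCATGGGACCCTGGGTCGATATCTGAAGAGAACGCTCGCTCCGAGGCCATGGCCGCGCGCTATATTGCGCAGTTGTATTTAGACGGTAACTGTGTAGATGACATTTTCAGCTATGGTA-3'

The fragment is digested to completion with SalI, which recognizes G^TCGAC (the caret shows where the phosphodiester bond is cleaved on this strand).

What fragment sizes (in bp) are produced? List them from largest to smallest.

124, 54, 32, 20 bp

SalI sites (GTCGAC) start at positions 32, 86, 106.
SalI cuts after the first base of each site, so after positions 32, 86, 106.
Linear molecule, 3 cuts → 4 fragments:
  1–32 → 32 bp
  33–86 → 54 bp
  87–106 → 20 bp
  107–230 → 124 bp
Sorted largest to smallest: 124, 54, 32, 20 bp.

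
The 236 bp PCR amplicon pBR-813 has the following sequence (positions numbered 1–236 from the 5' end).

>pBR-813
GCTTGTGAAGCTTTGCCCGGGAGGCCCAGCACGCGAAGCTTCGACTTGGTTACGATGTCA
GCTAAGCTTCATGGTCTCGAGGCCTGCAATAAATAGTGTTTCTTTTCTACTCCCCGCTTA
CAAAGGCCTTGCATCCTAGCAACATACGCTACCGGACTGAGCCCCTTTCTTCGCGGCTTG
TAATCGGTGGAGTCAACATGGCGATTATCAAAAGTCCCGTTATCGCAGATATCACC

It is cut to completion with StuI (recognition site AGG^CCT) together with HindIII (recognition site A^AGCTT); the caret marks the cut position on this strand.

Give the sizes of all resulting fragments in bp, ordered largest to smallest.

110, 44, 28, 28, 18, 8 bp

StuI sites (AGGCCT) start at positions 80, 124.
StuI cuts after base 3 of each site, so after positions 82, 126.
HindIII sites (AAGCTT) start at positions 8, 36, 64.
HindIII cuts after the first base of each site, so after positions 8, 36, 64.
Combined cut positions: 8, 36, 64, 82, 126.
Linear molecule, 5 cuts → 6 fragments:
  1–8 → 8 bp
  9–36 → 28 bp
  37–64 → 28 bp
  65–82 → 18 bp
  83–126 → 44 bp
  127–236 → 110 bp
Sorted largest to smallest: 110, 44, 28, 28, 18, 8 bp.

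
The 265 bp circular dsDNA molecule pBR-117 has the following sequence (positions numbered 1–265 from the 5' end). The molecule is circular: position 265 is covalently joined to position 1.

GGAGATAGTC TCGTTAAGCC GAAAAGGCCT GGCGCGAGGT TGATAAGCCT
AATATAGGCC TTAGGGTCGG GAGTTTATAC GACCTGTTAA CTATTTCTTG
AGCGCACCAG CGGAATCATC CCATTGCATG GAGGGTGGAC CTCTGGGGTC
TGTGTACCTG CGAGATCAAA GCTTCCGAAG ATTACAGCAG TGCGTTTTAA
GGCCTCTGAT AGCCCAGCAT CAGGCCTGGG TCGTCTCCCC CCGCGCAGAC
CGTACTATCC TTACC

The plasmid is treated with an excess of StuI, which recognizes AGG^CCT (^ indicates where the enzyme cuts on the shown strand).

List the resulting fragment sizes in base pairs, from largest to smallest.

StuI sites (AGGCCT) start at positions 25, 56, 200, 222.
StuI cuts after base 3 of each site, so after positions 27, 58, 202, 224.
Circular molecule, 4 cuts → 4 fragments:
  28–58 → 31 bp
  59–202 → 144 bp
  203–224 → 22 bp
  225–265 then 1–27 → 41 + 27 = 68 bp
Sorted largest to smallest: 144, 68, 31, 22 bp.

144, 68, 31, 22 bp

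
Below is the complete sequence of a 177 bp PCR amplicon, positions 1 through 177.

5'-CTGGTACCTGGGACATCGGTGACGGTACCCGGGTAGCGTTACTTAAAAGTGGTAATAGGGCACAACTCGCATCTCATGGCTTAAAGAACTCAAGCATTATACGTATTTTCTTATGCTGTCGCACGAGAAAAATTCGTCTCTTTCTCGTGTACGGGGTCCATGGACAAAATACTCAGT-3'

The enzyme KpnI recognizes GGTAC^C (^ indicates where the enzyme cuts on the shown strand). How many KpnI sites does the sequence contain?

GGTACC occurs starting at positions 3, 24.
KpnI cuts at 2 sites.

2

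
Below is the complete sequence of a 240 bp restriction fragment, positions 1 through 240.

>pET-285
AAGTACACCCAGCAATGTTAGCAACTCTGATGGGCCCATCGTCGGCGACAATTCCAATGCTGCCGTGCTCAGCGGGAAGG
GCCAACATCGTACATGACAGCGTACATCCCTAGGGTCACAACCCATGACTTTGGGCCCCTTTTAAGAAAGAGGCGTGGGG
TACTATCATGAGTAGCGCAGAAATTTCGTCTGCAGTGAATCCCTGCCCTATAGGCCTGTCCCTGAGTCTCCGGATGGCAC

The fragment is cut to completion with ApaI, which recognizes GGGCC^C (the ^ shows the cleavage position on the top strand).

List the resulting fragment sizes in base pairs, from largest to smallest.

103, 101, 36 bp

ApaI sites (GGGCCC) start at positions 32, 133.
ApaI cuts after base 5 of each site (before the last base), so after positions 36, 137.
Linear molecule, 2 cuts → 3 fragments:
  1–36 → 36 bp
  37–137 → 101 bp
  138–240 → 103 bp
Sorted largest to smallest: 103, 101, 36 bp.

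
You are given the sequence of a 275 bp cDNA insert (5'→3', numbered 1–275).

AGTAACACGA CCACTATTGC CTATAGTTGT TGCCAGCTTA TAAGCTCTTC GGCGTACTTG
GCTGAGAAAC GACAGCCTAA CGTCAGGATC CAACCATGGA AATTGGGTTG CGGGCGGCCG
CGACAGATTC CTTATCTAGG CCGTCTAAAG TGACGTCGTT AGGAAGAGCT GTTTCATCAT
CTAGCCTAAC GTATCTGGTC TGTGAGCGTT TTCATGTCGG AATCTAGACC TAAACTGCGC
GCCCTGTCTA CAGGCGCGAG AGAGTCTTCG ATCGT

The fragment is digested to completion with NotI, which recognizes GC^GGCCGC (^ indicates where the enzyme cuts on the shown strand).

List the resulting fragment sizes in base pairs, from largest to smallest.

160, 115 bp

The NotI site (GCGGCCGC) starts at position 114.
NotI cuts after base 2 of each site, so after position 115.
Linear molecule, 1 cut → 2 fragments:
  1–115 → 115 bp
  116–275 → 160 bp
Sorted largest to smallest: 160, 115 bp.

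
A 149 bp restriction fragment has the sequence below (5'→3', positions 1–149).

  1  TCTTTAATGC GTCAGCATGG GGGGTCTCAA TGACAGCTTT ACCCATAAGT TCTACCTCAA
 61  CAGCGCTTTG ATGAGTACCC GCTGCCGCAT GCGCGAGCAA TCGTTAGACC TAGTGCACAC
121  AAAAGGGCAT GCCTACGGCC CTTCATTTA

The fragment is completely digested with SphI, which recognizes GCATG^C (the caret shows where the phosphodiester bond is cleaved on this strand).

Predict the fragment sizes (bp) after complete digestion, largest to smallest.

91, 40, 18 bp

SphI sites (GCATGC) start at positions 87, 127.
SphI cuts after base 5 of each site (before the last base), so after positions 91, 131.
Linear molecule, 2 cuts → 3 fragments:
  1–91 → 91 bp
  92–131 → 40 bp
  132–149 → 18 bp
Sorted largest to smallest: 91, 40, 18 bp.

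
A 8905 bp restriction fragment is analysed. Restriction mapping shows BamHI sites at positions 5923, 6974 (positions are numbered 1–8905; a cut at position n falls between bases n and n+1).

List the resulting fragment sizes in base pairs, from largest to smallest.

Linear molecule, 2 cuts → 3 fragments:
  5923 − 0 = 5923 bp
  6974 − 5923 = 1051 bp
  8905 − 6974 = 1931 bp
Sorted largest to smallest: 5923, 1931, 1051 bp.

5923, 1931, 1051 bp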